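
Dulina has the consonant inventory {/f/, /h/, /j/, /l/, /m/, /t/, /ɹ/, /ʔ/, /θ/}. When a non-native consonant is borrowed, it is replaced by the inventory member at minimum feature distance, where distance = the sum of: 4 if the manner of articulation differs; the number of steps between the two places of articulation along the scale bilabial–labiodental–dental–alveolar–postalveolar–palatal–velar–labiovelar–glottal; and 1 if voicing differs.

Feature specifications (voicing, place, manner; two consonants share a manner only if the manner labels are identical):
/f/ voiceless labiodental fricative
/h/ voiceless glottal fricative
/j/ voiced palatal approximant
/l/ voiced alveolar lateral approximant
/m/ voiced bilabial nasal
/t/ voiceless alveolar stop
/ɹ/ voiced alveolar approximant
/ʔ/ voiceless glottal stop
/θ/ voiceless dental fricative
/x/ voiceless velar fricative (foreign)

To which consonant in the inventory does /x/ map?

/h/ is closest: same manner (fricative), place distance 2 (velar→glottal), same voicing; total 2. Next closest is /θ/ at distance 4.

h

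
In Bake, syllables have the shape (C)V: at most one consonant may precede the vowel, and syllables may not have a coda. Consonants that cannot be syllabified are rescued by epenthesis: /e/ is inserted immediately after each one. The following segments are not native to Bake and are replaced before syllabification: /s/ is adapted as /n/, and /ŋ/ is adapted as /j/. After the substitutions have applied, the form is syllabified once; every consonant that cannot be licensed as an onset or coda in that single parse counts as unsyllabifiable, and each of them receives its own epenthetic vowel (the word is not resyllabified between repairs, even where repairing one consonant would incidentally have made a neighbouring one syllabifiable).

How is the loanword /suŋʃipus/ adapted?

Substitution: /s/ → /n/, /ŋ/ → /j/, giving /nujʃipun/.
The consonants /j/, /n/ cannot be parsed into a legal (C)V syllable (no codas are permitted; onsets are limited to one consonant).
Epenthesis after each stranded consonant: /j/ → /je/, /n/ → /ne/.

nujeʃipune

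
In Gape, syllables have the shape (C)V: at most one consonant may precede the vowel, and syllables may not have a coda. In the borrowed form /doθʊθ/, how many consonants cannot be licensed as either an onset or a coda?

1

Under (C)V, the unsyllabifiable consonants are /θ/ (no codas are permitted; onsets are limited to one consonant).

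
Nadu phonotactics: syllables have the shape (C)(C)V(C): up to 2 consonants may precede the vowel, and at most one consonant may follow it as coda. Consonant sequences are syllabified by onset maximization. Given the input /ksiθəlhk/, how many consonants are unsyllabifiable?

Under (C)(C)V(C), the unsyllabifiable consonants are /h/, /k/ (at most one coda consonant is licensed; onsets may contain at most 2 consonants).

2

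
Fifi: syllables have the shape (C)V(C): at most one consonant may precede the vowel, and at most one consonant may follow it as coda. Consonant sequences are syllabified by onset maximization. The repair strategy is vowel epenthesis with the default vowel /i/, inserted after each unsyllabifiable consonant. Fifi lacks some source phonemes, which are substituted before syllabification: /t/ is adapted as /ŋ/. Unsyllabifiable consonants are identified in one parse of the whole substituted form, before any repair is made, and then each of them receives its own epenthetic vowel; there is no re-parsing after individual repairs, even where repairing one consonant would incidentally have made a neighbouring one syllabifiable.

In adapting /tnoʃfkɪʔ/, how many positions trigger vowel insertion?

2

After substitution the input is /ŋnoʃfkɪʔ/.
The unsyllabifiable consonants are /ŋ/, /f/; each receives one epenthetic vowel.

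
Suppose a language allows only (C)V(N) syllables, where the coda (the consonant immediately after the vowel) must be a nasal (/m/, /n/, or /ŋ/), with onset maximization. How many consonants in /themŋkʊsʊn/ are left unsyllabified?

The consonants /t/, /ŋ/ cannot be parsed into a legal (C)V(N) syllable (only a nasal (/m/, /n/, or /ŋ/) is licensed in coda position; onsets are limited to one consonant).

2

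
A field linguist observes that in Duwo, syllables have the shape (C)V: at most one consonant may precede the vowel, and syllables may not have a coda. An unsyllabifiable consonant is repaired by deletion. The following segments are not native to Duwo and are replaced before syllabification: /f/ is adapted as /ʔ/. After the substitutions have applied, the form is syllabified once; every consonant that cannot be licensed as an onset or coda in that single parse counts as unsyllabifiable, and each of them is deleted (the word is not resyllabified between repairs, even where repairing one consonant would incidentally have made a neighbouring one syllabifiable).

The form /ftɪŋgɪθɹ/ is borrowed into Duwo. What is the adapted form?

Substitution: /f/ → /ʔ/, giving /ʔtɪŋgɪθɹ/.
The consonants /ʔ/, /ŋ/, /θ/, /ɹ/ cannot be parsed into a legal (C)V syllable (no codas are permitted; onsets are limited to one consonant).
Deleting the stranded consonants removes /ʔ/, /ŋ/, /θ/, /ɹ/.

tɪgɪ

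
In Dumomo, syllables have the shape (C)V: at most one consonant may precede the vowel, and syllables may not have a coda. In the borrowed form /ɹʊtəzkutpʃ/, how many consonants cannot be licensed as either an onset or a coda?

4

The consonants /z/, /t/, /p/, /ʃ/ cannot be parsed into a legal (C)V syllable (no codas are permitted; onsets are limited to one consonant).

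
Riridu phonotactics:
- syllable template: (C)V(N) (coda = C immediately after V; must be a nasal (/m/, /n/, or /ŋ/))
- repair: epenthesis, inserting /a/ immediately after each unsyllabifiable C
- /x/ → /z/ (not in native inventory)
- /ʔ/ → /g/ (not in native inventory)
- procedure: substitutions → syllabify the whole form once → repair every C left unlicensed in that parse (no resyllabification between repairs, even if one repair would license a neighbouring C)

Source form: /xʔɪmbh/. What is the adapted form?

zagɪmbaha

Substitution: /x/ → /z/, /ʔ/ → /g/, giving /zgɪmbh/.
Under (C)V(N), the unsyllabifiable consonants are /z/, /b/, /h/ (only a nasal (/m/, /n/, or /ŋ/) is licensed in coda position; onsets are limited to one consonant).
Epenthesis after each stranded consonant: /z/ → /za/, /b/ → /ba/, /h/ → /ha/.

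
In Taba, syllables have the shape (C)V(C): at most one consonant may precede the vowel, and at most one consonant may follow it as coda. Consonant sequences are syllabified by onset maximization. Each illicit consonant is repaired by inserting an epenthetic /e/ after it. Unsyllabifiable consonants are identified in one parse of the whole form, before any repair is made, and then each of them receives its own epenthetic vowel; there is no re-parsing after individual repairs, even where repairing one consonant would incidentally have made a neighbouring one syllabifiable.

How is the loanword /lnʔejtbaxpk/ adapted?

The consonants /l/, /n/, /t/, /p/, /k/ cannot be parsed into a legal (C)V(C) syllable (at most one coda consonant is licensed; onsets are limited to one consonant).
Epenthesis after each stranded consonant: /l/ → /le/, /n/ → /ne/, /t/ → /te/, /p/ → /pe/, /k/ → /ke/.

leneʔejtebaxpeke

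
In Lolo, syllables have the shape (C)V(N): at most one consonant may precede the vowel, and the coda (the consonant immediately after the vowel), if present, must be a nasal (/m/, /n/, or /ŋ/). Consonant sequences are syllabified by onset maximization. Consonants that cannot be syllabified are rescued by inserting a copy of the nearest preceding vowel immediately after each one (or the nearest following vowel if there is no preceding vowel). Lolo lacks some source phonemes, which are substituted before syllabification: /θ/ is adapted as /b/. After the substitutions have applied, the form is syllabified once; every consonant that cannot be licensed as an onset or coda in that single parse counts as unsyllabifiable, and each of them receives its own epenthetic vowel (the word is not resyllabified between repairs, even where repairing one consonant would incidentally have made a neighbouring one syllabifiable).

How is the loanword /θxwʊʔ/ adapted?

bʊxʊwʊʔʊ

Substitution: /θ/ → /b/, giving /bxwʊʔ/.
The consonants /b/, /x/, /ʔ/ cannot be parsed into a legal (C)V(N) syllable (only a nasal (/m/, /n/, or /ŋ/) is licensed in coda position; onsets are limited to one consonant).
Epenthesis after each stranded consonant: /b/ → /bʊ/, /x/ → /xʊ/, /ʔ/ → /ʔʊ/.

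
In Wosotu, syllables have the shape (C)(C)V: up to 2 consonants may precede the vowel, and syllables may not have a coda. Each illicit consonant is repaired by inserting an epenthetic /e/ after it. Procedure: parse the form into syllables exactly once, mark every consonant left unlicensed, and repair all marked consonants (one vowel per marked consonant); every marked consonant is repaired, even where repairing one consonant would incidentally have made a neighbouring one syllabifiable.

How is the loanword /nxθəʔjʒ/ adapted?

Under (C)(C)V, the unsyllabifiable consonants are /n/, /ʔ/, /j/, /ʒ/ (no codas are permitted; onsets may contain at most 2 consonants).
Epenthesis after each stranded consonant: /n/ → /ne/, /ʔ/ → /ʔe/, /j/ → /je/, /ʒ/ → /ʒe/.

nexθəʔejeʒe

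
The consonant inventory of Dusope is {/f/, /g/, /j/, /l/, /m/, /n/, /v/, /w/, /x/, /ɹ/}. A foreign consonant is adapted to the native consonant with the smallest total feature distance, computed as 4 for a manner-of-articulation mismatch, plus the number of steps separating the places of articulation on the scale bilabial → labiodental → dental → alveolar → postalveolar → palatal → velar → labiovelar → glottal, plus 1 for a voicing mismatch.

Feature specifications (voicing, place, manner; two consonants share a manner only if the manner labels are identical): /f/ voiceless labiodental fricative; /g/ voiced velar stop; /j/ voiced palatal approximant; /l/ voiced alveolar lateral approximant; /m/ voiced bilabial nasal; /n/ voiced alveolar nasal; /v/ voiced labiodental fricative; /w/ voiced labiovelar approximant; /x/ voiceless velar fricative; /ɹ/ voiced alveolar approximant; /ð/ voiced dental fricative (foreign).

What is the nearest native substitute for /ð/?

/v/ is closest: same manner (fricative), place distance 1 (dental→labiodental), same voicing; total 1. Next closest is /f/ at distance 2.

v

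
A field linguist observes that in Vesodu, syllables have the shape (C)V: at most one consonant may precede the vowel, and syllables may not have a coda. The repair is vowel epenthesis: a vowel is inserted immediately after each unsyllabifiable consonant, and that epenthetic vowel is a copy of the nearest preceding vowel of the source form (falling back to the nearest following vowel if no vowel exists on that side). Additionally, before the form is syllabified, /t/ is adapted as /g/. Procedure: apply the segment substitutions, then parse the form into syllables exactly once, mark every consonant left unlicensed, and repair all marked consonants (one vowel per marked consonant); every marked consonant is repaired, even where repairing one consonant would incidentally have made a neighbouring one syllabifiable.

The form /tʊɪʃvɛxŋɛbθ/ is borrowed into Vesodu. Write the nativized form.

gʊɪʃɪvɛxɛŋɛbɛθɛ

Substitution: /t/ → /g/, giving /gʊɪʃvɛxŋɛbθ/.
Syllabifying with onset maximization leaves /ʃ/, /x/, /b/, /θ/ stranded (no codas are permitted; onsets are limited to one consonant).
Epenthesis after each stranded consonant: /ʃ/ → /ʃɪ/, /x/ → /xɛ/, /b/ → /bɛ/, /θ/ → /θɛ/.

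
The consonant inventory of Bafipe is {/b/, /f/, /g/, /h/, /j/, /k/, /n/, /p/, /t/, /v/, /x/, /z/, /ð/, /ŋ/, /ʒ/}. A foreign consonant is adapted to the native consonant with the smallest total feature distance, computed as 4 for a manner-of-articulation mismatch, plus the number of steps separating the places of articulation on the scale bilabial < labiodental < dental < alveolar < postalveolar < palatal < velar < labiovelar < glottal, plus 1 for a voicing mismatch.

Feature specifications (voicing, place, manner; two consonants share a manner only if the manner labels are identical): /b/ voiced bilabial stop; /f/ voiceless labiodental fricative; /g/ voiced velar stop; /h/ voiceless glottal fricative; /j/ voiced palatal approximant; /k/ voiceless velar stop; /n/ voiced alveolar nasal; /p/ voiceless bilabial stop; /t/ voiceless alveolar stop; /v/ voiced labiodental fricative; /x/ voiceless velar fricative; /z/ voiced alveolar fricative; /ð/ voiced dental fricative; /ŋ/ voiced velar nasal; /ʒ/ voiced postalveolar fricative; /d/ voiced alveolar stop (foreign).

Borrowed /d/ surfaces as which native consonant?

t

/t/ is closest: same manner (stop), place distance 0 (alveolar→alveolar), voicing differs (+1); total 1. Next closest is /b/ at distance 3.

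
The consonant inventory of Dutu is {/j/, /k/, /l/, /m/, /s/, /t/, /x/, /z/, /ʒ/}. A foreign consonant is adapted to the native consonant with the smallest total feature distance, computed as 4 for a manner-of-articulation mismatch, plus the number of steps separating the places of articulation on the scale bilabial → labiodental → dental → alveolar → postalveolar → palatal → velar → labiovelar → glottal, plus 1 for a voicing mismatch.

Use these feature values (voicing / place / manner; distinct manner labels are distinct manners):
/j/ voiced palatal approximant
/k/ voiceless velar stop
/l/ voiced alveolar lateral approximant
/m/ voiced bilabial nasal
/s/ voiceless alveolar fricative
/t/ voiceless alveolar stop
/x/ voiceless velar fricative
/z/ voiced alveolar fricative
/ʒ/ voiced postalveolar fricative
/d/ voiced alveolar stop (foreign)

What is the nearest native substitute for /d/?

t

/t/ is closest: same manner (stop), place distance 0 (alveolar→alveolar), voicing differs (+1); total 1. Next closest is /k/ at distance 4.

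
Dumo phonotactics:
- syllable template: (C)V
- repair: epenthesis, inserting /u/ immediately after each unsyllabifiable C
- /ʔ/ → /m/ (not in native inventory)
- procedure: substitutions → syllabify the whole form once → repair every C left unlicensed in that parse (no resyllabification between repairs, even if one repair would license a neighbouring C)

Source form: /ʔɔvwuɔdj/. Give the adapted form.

mɔvuwuɔduju

Substitution: /ʔ/ → /m/, giving /mɔvwuɔdj/.
Under (C)V, the unsyllabifiable consonants are /v/, /d/, /j/ (no codas are permitted; onsets are limited to one consonant).
Each unlicensed consonant becomes the onset of a new syllable: /v/ → /vu/, /d/ → /du/, /j/ → /ju/.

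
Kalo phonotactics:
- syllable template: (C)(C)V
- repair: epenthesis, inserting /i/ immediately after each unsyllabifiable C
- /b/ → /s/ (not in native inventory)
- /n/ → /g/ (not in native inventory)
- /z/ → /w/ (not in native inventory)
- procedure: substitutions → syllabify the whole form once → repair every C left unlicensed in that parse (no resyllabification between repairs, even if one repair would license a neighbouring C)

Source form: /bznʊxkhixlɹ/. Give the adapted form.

siwgʊxikhixiliɹi

Substitution: /b/ → /s/, /z/ → /w/, /n/ → /g/, giving /swgʊxkhixlɹ/.
Under (C)(C)V, the unsyllabifiable consonants are /s/, /x/, /x/, /l/, /ɹ/ (no codas are permitted; onsets may contain at most 2 consonants).
Inserting the epenthetic vowel yields /s/ → /si/, /x/ → /xi/, /x/ → /xi/, /l/ → /li/, /ɹ/ → /ɹi/.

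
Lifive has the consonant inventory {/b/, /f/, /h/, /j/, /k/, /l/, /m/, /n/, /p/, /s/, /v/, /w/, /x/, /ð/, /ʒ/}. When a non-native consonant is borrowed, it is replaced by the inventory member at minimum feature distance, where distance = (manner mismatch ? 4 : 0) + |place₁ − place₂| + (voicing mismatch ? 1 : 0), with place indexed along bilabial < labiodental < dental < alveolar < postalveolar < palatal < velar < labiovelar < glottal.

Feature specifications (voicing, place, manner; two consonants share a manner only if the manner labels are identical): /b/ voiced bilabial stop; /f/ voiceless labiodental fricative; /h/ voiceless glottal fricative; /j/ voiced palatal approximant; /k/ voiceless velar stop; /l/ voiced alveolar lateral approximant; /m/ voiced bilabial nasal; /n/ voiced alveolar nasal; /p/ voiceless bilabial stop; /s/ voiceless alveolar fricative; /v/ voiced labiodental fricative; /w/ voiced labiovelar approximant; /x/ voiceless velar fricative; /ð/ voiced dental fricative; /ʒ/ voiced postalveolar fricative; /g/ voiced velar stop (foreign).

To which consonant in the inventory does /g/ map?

/k/ is closest: same manner (stop), place distance 0 (velar→velar), voicing differs (+1); total 1. Next closest is /j/ at distance 5.

k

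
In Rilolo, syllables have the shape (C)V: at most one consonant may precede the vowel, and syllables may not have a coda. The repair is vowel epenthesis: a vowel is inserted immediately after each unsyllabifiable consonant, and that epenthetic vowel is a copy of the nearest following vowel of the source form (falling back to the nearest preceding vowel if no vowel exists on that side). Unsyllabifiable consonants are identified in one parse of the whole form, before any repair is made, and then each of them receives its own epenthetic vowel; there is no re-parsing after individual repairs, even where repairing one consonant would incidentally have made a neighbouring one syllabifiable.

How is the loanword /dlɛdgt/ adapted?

dɛlɛdɛgɛtɛ

The consonants /d/, /d/, /g/, /t/ cannot be parsed into a legal (C)V syllable (no codas are permitted; onsets are limited to one consonant).
Inserting the epenthetic vowel yields /d/ → /dɛ/, /d/ → /dɛ/, /g/ → /gɛ/, /t/ → /tɛ/.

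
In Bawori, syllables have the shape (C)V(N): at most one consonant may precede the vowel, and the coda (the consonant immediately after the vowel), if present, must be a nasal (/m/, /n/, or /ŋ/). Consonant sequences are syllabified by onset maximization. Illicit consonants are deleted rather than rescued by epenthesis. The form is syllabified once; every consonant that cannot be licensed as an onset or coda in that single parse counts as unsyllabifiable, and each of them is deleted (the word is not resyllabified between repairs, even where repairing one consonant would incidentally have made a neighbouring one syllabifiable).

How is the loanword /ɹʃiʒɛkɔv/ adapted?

Under (C)V(N), the unsyllabifiable consonants are /ɹ/, /v/ (only a nasal (/m/, /n/, or /ŋ/) is licensed in coda position; onsets are limited to one consonant).
Each unlicensed consonant is deleted: /ɹ/, /v/.

ʃiʒɛkɔ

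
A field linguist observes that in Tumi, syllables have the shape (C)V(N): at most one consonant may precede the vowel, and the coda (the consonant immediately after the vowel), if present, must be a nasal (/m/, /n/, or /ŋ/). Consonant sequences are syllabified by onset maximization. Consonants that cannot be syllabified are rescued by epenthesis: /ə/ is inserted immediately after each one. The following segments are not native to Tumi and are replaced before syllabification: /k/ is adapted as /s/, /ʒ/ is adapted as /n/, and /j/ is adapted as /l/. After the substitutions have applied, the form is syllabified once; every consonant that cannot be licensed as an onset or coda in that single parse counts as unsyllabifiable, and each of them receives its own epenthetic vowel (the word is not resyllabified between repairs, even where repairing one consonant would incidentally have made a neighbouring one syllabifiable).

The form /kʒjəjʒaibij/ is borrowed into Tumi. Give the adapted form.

Substitution: /k/ → /s/, /ʒ/ → /n/, /j/ → /l/, giving /snləlnaibil/.
Syllabifying with onset maximization leaves /s/, /n/, /l/, /l/ stranded (only a nasal (/m/, /n/, or /ŋ/) is licensed in coda position; onsets are limited to one consonant).
Each unlicensed consonant becomes the onset of a new syllable: /s/ → /sə/, /n/ → /nə/, /l/ → /lə/, /l/ → /lə/.

sənələlənaibilə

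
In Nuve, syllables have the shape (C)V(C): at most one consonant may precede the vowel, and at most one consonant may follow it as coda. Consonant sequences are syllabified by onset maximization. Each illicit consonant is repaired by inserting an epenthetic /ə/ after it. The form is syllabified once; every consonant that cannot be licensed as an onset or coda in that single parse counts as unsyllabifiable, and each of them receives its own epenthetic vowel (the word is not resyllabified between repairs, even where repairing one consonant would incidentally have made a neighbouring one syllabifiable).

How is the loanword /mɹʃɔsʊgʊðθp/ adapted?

məɹəʃɔsʊgʊðθəpə

Under (C)V(C), the unsyllabifiable consonants are /m/, /ɹ/, /θ/, /p/ (at most one coda consonant is licensed; onsets are limited to one consonant).
Inserting the epenthetic vowel yields /m/ → /mə/, /ɹ/ → /ɹə/, /θ/ → /θə/, /p/ → /pə/.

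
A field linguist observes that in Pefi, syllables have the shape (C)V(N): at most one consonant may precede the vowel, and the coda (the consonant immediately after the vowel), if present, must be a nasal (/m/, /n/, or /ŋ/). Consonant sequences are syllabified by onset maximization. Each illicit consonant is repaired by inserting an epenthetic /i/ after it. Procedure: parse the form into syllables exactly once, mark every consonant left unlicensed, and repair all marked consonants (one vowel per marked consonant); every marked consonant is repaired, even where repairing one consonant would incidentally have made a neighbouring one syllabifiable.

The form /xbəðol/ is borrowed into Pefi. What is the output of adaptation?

xibəðoli

The consonants /x/, /l/ cannot be parsed into a legal (C)V(N) syllable (only a nasal (/m/, /n/, or /ŋ/) is licensed in coda position; onsets are limited to one consonant).
Each unlicensed consonant becomes the onset of a new syllable: /x/ → /xi/, /l/ → /li/.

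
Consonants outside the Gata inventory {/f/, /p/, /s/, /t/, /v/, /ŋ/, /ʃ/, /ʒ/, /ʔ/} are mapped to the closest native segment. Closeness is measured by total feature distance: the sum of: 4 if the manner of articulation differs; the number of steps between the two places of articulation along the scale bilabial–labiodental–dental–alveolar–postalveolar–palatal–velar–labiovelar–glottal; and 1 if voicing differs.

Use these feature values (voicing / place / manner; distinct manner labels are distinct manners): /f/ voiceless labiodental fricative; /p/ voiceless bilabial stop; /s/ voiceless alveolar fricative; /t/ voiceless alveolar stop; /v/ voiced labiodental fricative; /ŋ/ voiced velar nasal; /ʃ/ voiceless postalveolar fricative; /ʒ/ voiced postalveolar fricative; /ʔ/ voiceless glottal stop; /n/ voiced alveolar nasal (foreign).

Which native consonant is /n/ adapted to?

ŋ

/ŋ/ is closest: same manner (nasal), place distance 3 (alveolar→velar), same voicing; total 3. Next closest is /s/ at distance 5.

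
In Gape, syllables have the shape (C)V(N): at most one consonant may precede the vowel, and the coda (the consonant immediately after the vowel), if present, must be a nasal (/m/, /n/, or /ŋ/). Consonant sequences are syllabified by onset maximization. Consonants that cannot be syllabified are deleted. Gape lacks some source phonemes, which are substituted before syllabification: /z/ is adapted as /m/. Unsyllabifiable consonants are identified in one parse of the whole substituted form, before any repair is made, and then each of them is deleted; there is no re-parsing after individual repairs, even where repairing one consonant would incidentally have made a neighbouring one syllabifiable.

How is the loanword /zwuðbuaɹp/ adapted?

wubua

Substitution: /z/ → /m/, giving /mwuðbuaɹp/.
The consonants /m/, /ð/, /ɹ/, /p/ cannot be parsed into a legal (C)V(N) syllable (only a nasal (/m/, /n/, or /ŋ/) is licensed in coda position; onsets are limited to one consonant).
Deleting the stranded consonants removes /m/, /ð/, /ɹ/, /p/.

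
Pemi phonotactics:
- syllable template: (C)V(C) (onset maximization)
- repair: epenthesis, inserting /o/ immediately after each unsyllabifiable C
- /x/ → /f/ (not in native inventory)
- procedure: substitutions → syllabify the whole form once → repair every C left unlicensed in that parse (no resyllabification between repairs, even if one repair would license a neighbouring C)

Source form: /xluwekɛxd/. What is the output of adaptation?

Substitution: /x/ → /f/, giving /fluwekɛfd/.
Syllabifying with onset maximization leaves /f/, /d/ stranded (at most one coda consonant is licensed; onsets are limited to one consonant).
Each unlicensed consonant becomes the onset of a new syllable: /f/ → /fo/, /d/ → /do/.

foluwekɛfdo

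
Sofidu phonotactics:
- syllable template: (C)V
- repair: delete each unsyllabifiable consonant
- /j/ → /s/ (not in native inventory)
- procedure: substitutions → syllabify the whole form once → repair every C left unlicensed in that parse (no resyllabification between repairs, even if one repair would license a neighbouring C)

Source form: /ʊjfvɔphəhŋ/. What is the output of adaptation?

Substitution: /j/ → /s/, giving /ʊsfvɔphəhŋ/.
The consonants /s/, /f/, /p/, /h/, /ŋ/ cannot be parsed into a legal (C)V syllable (no codas are permitted; onsets are limited to one consonant).
Deletion applies to /s/, /f/, /p/, /h/, /ŋ/.

ʊvɔhə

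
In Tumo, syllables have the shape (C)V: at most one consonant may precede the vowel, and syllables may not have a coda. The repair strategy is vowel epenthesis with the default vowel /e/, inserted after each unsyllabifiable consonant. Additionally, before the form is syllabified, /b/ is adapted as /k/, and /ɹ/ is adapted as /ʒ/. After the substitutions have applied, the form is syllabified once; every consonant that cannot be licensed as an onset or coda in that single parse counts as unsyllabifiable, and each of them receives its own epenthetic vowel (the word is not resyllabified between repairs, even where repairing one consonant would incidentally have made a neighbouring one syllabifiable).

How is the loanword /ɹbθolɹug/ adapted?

ʒekeθoleʒuge

Substitution: /ɹ/ → /ʒ/, /b/ → /k/, giving /ʒkθolʒug/.
The consonants /ʒ/, /k/, /l/, /g/ cannot be parsed into a legal (C)V syllable (no codas are permitted; onsets are limited to one consonant).
Each unlicensed consonant becomes the onset of a new syllable: /ʒ/ → /ʒe/, /k/ → /ke/, /l/ → /le/, /g/ → /ge/.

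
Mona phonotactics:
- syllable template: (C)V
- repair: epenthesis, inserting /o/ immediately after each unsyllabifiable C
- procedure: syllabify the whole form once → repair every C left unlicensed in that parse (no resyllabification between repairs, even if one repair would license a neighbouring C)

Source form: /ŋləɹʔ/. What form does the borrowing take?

Under (C)V, the unsyllabifiable consonants are /ŋ/, /ɹ/, /ʔ/ (no codas are permitted; onsets are limited to one consonant).
Epenthesis after each stranded consonant: /ŋ/ → /ŋo/, /ɹ/ → /ɹo/, /ʔ/ → /ʔo/.

ŋoləɹoʔo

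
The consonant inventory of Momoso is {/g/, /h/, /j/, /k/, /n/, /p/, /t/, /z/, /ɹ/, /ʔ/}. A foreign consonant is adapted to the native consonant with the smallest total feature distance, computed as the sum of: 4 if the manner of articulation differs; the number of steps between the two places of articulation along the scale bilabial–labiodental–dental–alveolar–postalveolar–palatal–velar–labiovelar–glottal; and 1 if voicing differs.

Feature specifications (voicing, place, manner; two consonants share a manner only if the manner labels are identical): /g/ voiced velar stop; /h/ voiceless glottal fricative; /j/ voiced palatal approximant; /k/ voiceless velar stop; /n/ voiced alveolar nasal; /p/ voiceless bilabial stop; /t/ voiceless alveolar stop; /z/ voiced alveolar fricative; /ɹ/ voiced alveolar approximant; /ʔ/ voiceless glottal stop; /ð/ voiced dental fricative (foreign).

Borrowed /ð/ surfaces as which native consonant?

/z/ is closest: same manner (fricative), place distance 1 (dental→alveolar), same voicing; total 1. Next closest is /n/ at distance 5.

z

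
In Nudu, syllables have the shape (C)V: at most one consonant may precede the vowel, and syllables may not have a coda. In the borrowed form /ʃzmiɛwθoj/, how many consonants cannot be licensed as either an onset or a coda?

The consonants /ʃ/, /z/, /w/, /j/ cannot be parsed into a legal (C)V syllable (no codas are permitted; onsets are limited to one consonant).

4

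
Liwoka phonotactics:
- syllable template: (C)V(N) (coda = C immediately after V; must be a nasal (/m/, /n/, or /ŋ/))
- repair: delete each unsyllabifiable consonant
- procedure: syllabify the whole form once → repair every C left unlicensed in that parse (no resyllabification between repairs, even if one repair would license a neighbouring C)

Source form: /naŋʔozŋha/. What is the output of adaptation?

naŋʔoha

Syllabifying with onset maximization leaves /z/, /ŋ/ stranded (only a nasal (/m/, /n/, or /ŋ/) is licensed in coda position; onsets are limited to one consonant).
Deleting the stranded consonants removes /z/, /ŋ/.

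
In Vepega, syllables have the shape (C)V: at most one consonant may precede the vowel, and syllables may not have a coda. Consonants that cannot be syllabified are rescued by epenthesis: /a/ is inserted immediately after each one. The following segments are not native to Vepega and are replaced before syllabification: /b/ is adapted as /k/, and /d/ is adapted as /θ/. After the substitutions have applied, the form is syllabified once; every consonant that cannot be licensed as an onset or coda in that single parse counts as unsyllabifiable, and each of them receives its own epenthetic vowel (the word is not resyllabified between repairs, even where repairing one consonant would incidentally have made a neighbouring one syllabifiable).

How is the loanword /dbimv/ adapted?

θakimava

Substitution: /d/ → /θ/, /b/ → /k/, giving /θkimv/.
The consonants /θ/, /m/, /v/ cannot be parsed into a legal (C)V syllable (no codas are permitted; onsets are limited to one consonant).
Each unlicensed consonant becomes the onset of a new syllable: /θ/ → /θa/, /m/ → /ma/, /v/ → /va/.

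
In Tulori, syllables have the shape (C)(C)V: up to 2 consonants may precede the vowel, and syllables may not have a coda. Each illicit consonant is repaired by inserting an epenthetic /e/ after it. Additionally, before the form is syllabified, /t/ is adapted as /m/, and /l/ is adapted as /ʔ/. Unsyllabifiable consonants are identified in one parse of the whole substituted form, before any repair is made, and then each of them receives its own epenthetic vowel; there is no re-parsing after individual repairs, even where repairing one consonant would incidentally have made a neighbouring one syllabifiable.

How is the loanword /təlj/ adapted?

məʔeje

Substitution: /t/ → /m/, /l/ → /ʔ/, giving /məʔj/.
Syllabifying with onset maximization leaves /ʔ/, /j/ stranded (no codas are permitted; onsets may contain at most 2 consonants).
Inserting the epenthetic vowel yields /ʔ/ → /ʔe/, /j/ → /je/.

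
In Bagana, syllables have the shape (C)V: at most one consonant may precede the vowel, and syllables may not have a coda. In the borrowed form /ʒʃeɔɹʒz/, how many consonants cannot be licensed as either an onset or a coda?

4

The consonants /ʒ/, /ɹ/, /ʒ/, /z/ cannot be parsed into a legal (C)V syllable (no codas are permitted; onsets are limited to one consonant).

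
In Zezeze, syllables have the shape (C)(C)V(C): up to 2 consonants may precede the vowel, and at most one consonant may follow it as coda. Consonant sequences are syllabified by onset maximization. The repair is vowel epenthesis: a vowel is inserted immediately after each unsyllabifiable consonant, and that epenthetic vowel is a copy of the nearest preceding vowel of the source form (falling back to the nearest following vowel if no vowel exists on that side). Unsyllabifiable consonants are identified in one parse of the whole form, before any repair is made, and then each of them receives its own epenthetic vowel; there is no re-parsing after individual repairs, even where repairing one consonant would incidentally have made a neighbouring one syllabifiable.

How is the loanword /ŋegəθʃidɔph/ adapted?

Syllabifying with onset maximization leaves /h/ stranded (at most one coda consonant is licensed; onsets may contain at most 2 consonants).
Epenthesis after each stranded consonant: /h/ → /hɔ/.

ŋegəθʃidɔphɔ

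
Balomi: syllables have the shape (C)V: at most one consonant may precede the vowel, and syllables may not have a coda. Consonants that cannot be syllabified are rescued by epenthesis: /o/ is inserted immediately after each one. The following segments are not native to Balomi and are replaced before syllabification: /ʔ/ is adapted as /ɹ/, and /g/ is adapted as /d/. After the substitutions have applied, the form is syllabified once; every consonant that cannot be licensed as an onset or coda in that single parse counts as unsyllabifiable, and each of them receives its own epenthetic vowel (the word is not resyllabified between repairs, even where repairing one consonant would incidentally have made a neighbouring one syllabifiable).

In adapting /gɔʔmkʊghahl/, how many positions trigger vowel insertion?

After substitution the input is /dɔɹmkʊdhahl/.
The unsyllabifiable consonants are /ɹ/, /m/, /d/, /h/, /l/; each receives one epenthetic vowel.

5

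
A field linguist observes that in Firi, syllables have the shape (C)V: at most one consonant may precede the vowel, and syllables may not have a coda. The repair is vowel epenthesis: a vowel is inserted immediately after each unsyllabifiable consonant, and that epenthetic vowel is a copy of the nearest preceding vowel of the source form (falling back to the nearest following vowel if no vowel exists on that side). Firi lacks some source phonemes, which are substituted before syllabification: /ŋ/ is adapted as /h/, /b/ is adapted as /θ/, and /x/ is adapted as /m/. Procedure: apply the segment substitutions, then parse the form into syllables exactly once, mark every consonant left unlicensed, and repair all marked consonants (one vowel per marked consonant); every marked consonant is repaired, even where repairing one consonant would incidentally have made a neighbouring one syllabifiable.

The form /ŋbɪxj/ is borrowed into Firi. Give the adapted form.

Substitution: /ŋ/ → /h/, /b/ → /θ/, /x/ → /m/, giving /hθɪmj/.
Under (C)V, the unsyllabifiable consonants are /h/, /m/, /j/ (no codas are permitted; onsets are limited to one consonant).
Each unlicensed consonant becomes the onset of a new syllable: /h/ → /hɪ/, /m/ → /mɪ/, /j/ → /jɪ/.

hɪθɪmɪjɪ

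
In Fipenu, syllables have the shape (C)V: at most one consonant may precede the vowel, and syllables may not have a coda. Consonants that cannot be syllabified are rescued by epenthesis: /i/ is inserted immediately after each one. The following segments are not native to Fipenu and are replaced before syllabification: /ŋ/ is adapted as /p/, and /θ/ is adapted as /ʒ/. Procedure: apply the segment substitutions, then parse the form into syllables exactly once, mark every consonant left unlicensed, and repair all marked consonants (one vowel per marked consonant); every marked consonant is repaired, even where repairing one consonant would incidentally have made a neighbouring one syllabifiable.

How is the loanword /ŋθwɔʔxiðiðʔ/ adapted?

Substitution: /ŋ/ → /p/, /θ/ → /ʒ/, giving /pʒwɔʔxiðiðʔ/.
Syllabifying with onset maximization leaves /p/, /ʒ/, /ʔ/, /ð/, /ʔ/ stranded (no codas are permitted; onsets are limited to one consonant).
Epenthesis after each stranded consonant: /p/ → /pi/, /ʒ/ → /ʒi/, /ʔ/ → /ʔi/, /ð/ → /ði/, /ʔ/ → /ʔi/.

piʒiwɔʔixiðiðiʔi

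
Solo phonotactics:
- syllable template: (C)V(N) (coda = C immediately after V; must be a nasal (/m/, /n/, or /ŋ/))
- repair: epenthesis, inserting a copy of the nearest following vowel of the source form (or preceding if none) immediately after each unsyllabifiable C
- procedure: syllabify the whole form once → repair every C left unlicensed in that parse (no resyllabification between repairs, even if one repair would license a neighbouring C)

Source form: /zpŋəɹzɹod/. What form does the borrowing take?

zəpəŋəɹozoɹodo

Syllabifying with onset maximization leaves /z/, /p/, /ɹ/, /z/, /d/ stranded (only a nasal (/m/, /n/, or /ŋ/) is licensed in coda position; onsets are limited to one consonant).
Epenthesis after each stranded consonant: /z/ → /zə/, /p/ → /pə/, /ɹ/ → /ɹo/, /z/ → /zo/, /d/ → /do/.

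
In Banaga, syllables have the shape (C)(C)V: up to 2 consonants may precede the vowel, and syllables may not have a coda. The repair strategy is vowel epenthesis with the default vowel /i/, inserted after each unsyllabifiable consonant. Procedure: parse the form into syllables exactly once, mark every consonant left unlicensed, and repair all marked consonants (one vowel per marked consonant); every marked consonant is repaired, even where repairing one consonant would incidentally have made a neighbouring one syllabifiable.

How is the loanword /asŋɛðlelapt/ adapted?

asŋɛðlelapiti

Under (C)(C)V, the unsyllabifiable consonants are /p/, /t/ (no codas are permitted; onsets may contain at most 2 consonants).
Epenthesis after each stranded consonant: /p/ → /pi/, /t/ → /ti/.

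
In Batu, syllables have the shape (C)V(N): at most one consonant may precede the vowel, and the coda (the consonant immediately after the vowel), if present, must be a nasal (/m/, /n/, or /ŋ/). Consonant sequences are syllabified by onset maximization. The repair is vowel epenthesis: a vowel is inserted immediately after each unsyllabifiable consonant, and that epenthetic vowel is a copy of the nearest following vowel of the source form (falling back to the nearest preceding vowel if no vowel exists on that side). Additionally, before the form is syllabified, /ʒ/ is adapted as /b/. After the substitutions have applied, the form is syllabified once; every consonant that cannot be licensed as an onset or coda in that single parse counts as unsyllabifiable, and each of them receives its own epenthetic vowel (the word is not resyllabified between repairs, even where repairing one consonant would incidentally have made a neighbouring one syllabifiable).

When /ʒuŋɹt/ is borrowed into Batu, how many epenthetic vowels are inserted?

2

After substitution the input is /buŋɹt/.
The unsyllabifiable consonants are /ɹ/, /t/; each receives one epenthetic vowel.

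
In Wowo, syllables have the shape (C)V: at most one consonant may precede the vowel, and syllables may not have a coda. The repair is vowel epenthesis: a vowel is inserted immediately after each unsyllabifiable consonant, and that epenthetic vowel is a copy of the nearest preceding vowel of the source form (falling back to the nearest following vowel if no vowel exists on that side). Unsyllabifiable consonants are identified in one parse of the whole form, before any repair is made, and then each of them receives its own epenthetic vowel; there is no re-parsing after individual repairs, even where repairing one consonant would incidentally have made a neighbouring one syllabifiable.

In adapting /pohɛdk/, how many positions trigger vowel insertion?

The unsyllabifiable consonants are /d/, /k/; each receives one epenthetic vowel.

2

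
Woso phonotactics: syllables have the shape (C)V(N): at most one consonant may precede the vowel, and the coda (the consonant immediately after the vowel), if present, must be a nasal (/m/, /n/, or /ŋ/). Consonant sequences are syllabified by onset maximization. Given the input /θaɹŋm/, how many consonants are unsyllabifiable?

Syllabifying with onset maximization leaves /ɹ/, /ŋ/, /m/ stranded (only a nasal (/m/, /n/, or /ŋ/) is licensed in coda position; onsets are limited to one consonant).

3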